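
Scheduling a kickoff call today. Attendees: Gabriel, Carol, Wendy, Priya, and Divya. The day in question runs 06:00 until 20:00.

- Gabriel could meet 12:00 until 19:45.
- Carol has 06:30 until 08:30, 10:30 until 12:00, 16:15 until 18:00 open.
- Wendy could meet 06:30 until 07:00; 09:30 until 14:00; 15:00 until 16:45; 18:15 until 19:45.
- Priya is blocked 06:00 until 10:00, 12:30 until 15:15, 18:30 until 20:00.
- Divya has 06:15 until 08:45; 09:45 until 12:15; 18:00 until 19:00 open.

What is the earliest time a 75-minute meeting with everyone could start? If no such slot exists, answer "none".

none

Gabriel free: 12:00-19:45.
Carol free: 06:30-08:30, 10:30-12:00, 16:15-18:00.
Wendy free: 06:30-07:00, 09:30-14:00, 15:00-16:45, 18:15-19:45.
Priya free: 10:00-12:30, 15:15-18:30 (invert busy blocks within the working day).
Divya free: 06:15-08:45, 09:45-12:15, 18:00-19:00.
Gabriel ∩ Carol: 16:15-18:00.
Gabriel ∩ Carol ∩ Wendy: 16:15-16:45.
Gabriel ∩ Carol ∩ Wendy ∩ Priya: 16:15-16:45.
Gabriel ∩ Carol ∩ Wendy ∩ Priya ∩ Divya: ∅.
There is no time when everyone is free.
No common window is at least 75 minutes long.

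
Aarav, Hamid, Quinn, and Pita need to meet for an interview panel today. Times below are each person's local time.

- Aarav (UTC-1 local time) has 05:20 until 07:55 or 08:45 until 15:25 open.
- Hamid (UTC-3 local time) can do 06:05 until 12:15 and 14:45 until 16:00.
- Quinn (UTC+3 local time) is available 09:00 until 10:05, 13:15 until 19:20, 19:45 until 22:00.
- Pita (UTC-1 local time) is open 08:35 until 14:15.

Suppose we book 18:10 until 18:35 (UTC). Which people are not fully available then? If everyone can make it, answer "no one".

Aarav, Pita

Aarav in UTC: 06:20-08:55, 09:45-16:25 (add 1h to convert from UTC-1).
Hamid in UTC: 09:05-15:15, 17:45-19:00 (add 3h to convert from UTC-3).
Quinn in UTC: 06:00-07:05, 10:15-16:20, 16:45-19:00 (subtract 3h to convert from UTC+3).
Pita in UTC: 09:35-15:15 (add 1h to convert from UTC-1).
Aarav: not fully free for 18:10-18:35. Hamid: free for 18:10-18:35. Quinn: free for 18:10-18:35. Pita: not fully free for 18:10-18:35.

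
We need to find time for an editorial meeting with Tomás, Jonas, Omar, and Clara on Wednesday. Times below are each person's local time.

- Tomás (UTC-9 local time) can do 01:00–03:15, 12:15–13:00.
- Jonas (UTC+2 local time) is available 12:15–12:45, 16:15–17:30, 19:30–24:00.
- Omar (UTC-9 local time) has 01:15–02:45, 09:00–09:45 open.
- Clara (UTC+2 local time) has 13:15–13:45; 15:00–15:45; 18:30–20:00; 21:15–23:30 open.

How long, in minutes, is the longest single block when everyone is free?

0

Tomás in UTC: 10:00-12:15, 21:15-22:00 (add 9h to convert from UTC-9).
Jonas in UTC: 10:15-10:45, 14:15-15:30, 17:30-22:00 (subtract 2h to convert from UTC+2).
Omar in UTC: 10:15-11:45, 18:00-18:45 (add 9h to convert from UTC-9).
Clara in UTC: 11:15-11:45, 13:00-13:45, 16:30-18:00, 19:15-21:30 (subtract 2h to convert from UTC+2).
Tomás ∩ Jonas: 10:15-10:45, 21:15-22:00.
Tomás ∩ Jonas ∩ Omar: 10:15-10:45.
Tomás ∩ Jonas ∩ Omar ∩ Clara: ∅.
There is no time when everyone is free.
No common window exists, so the longest block is 0 minutes.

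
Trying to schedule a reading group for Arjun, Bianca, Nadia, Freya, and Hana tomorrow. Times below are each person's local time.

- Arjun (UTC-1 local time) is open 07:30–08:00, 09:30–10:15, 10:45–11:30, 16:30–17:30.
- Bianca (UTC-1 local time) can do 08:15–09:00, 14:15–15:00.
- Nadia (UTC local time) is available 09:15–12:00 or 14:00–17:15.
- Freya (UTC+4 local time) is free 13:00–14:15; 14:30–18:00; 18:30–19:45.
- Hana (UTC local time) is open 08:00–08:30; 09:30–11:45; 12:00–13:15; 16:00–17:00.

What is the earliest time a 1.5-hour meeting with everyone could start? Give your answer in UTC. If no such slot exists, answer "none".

Arjun in UTC: 08:30-09:00, 10:30-11:15, 11:45-12:30, 17:30-18:30 (add 1h to convert from UTC-1).
Bianca in UTC: 09:15-10:00, 15:15-16:00 (add 1h to convert from UTC-1).
Nadia in UTC: 09:15-12:00, 14:00-17:15.
Freya in UTC: 09:00-10:15, 10:30-14:00, 14:30-15:45 (subtract 4h to convert from UTC+4).
Hana in UTC: 08:00-08:30, 09:30-11:45, 12:00-13:15, 16:00-17:00.
Arjun ∩ Bianca: ∅.
Arjun ∩ Bianca ∩ Nadia: ∅.
Arjun ∩ Bianca ∩ Nadia ∩ Freya: ∅.
Arjun ∩ Bianca ∩ Nadia ∩ Freya ∩ Hana: ∅.
There is no time when everyone is free.
No common window is at least 90 minutes long.

none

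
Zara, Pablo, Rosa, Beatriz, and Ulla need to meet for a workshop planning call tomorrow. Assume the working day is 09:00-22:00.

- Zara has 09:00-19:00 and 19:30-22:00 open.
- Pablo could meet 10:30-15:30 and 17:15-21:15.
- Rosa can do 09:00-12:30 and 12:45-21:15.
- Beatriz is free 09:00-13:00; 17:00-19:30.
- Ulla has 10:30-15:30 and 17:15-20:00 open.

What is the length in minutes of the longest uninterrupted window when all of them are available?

Zara ∩ Pablo: 10:30-15:30, 17:15-19:00, 19:30-21:15.
Zara ∩ Pablo ∩ Rosa: 10:30-12:30, 12:45-15:30, 17:15-19:00, 19:30-21:15.
Zara ∩ Pablo ∩ Rosa ∩ Beatriz: 10:30-12:30, 12:45-13:00, 17:15-19:00.
Zara ∩ Pablo ∩ Rosa ∩ Beatriz ∩ Ulla: 10:30-12:30, 12:45-13:00, 17:15-19:00.
The longest is 10:30-12:30 at 120 minutes.

120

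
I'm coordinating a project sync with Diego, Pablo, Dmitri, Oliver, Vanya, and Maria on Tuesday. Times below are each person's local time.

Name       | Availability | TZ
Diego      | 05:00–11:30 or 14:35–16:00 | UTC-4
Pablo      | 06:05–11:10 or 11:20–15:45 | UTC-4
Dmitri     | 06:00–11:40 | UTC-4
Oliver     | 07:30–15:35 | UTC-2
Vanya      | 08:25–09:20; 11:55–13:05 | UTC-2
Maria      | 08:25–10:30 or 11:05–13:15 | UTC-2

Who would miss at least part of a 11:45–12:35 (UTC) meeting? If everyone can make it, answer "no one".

Maria, Vanya

Diego in UTC: 09:00-15:30, 18:35-20:00 (add 4h to convert from UTC-4).
Pablo in UTC: 10:05-15:10, 15:20-19:45 (add 4h to convert from UTC-4).
Dmitri in UTC: 10:00-15:40 (add 4h to convert from UTC-4).
Oliver in UTC: 09:30-17:35 (add 2h to convert from UTC-2).
Vanya in UTC: 10:25-11:20, 13:55-15:05 (add 2h to convert from UTC-2).
Maria in UTC: 10:25-12:30, 13:05-15:15 (add 2h to convert from UTC-2).
Diego: free for 11:45-12:35. Pablo: free for 11:45-12:35. Dmitri: free for 11:45-12:35. Oliver: free for 11:45-12:35. Vanya: not fully free for 11:45-12:35. Maria: not fully free for 11:45-12:35.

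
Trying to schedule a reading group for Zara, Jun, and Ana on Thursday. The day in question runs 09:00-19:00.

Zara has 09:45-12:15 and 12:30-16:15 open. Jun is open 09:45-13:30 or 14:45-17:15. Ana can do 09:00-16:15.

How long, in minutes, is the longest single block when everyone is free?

Zara ∩ Jun: 09:45-12:15, 12:30-13:30, 14:45-16:15.
Zara ∩ Jun ∩ Ana: 09:45-12:15, 12:30-13:30, 14:45-16:15.
Those are the intersection windows.
The longest is 09:45-12:15 at 150 minutes.

150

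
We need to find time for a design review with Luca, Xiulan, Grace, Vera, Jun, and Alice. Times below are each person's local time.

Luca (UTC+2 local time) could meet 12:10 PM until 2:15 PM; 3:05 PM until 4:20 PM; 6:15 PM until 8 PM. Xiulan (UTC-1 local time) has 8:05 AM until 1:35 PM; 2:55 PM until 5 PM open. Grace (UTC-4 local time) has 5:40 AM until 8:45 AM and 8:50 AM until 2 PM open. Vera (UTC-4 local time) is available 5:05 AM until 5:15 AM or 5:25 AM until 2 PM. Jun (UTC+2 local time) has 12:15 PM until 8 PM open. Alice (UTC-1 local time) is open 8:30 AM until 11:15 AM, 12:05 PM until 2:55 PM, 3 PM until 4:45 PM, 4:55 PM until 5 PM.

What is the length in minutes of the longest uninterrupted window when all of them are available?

120

Luca in UTC: 10:10-12:15, 13:05-14:20, 16:15-18:00 (subtract 2h to convert from UTC+2).
Xiulan in UTC: 09:05-14:35, 15:55-18:00 (add 1h to convert from UTC-1).
Grace in UTC: 09:40-12:45, 12:50-18:00 (add 4h to convert from UTC-4).
Vera in UTC: 09:05-09:15, 09:25-18:00 (add 4h to convert from UTC-4).
Jun in UTC: 10:15-18:00 (subtract 2h to convert from UTC+2).
Alice in UTC: 09:30-12:15, 13:05-15:55, 16:00-17:45, 17:55-18:00 (add 1h to convert from UTC-1).
Luca ∩ Xiulan: 10:10-12:15, 13:05-14:20, 16:15-18:00.
Luca ∩ Xiulan ∩ Grace: 10:10-12:15, 13:05-14:20, 16:15-18:00.
Luca ∩ Xiulan ∩ Grace ∩ Vera: 10:10-12:15, 13:05-14:20, 16:15-18:00.
Luca ∩ Xiulan ∩ Grace ∩ Vera ∩ Jun: 10:15-12:15, 13:05-14:20, 16:15-18:00.
Luca ∩ Xiulan ∩ Grace ∩ Vera ∩ Jun ∩ Alice: 10:15-12:15, 13:05-14:20, 16:15-17:45, 17:55-18:00.
The longest is 10:15-12:15 at 120 minutes.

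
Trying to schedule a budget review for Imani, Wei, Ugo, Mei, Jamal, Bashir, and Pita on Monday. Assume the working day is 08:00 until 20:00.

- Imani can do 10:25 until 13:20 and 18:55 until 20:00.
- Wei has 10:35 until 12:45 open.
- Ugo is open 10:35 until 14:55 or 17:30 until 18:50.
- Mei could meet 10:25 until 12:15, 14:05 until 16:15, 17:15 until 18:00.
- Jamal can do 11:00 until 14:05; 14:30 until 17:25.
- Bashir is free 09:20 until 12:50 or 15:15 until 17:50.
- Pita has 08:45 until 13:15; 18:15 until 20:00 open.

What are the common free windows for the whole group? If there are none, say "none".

11:00-12:15

Imani ∩ Wei: 10:35-12:45.
Imani ∩ Wei ∩ Ugo: 10:35-12:45.
Imani ∩ Wei ∩ Ugo ∩ Mei: 10:35-12:15.
Imani ∩ Wei ∩ Ugo ∩ Mei ∩ Jamal: 11:00-12:15.
Imani ∩ Wei ∩ Ugo ∩ Mei ∩ Jamal ∩ Bashir: 11:00-12:15.
Imani ∩ Wei ∩ Ugo ∩ Mei ∩ Jamal ∩ Bashir ∩ Pita: 11:00-12:15.
So the common availability across everyone is 11:00-12:15.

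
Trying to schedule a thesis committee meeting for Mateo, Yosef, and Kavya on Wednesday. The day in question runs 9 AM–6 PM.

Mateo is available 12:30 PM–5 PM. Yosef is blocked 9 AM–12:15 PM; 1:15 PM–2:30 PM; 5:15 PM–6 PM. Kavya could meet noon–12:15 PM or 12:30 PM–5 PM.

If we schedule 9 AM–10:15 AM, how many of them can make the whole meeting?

0

Mateo free: 12:30-17:00.
Yosef free: 12:15-13:15, 14:30-17:15 (invert busy blocks within the working day).
Kavya free: 12:00-12:15, 12:30-17:00.
nobody can make the full 09:00-10:15 slot — that's 0.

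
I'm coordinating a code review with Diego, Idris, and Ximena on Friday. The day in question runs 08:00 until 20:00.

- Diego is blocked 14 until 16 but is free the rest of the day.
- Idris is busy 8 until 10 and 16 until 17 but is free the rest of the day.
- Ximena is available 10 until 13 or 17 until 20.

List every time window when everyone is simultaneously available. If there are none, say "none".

10:00-13:00, 17:00-20:00

Diego free: 08:00-14:00, 16:00-20:00 (invert busy blocks within the working day).
Idris free: 10:00-16:00, 17:00-20:00 (invert busy blocks within the working day).
Ximena free: 10:00-13:00, 17:00-20:00.
Diego ∩ Idris: 10:00-14:00, 17:00-20:00.
Diego ∩ Idris ∩ Ximena: 10:00-13:00, 17:00-20:00.
Those are the intersection windows.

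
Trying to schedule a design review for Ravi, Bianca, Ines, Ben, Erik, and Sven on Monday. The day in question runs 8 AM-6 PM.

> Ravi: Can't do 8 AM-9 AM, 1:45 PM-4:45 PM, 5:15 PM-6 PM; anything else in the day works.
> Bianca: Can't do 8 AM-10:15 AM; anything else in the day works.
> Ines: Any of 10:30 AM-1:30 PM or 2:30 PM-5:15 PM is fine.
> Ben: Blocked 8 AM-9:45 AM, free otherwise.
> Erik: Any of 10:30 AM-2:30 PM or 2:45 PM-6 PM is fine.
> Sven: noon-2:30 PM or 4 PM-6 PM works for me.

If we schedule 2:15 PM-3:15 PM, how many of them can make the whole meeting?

2

Ravi free: 09:00-13:45, 16:45-17:15 (invert busy blocks within the working day).
Bianca free: 10:15-18:00 (invert busy blocks within the working day).
Ines free: 10:30-13:30, 14:30-17:15.
Ben free: 09:45-18:00 (invert busy blocks within the working day).
Erik free: 10:30-14:30, 14:45-18:00.
Sven free: 12:00-14:30, 16:00-18:00.
Bianca and Ben can make the full 14:15-15:15 slot — that's 2.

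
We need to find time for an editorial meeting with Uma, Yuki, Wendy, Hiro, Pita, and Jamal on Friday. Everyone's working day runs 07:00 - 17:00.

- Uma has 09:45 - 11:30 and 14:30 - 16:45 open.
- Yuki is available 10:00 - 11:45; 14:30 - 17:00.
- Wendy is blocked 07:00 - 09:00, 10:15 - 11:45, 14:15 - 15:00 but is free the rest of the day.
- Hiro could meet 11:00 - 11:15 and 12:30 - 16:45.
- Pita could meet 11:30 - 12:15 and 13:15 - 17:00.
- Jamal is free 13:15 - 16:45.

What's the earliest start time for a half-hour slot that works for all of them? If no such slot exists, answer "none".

Uma free: 09:45-11:30, 14:30-16:45.
Yuki free: 10:00-11:45, 14:30-17:00.
Wendy free: 09:00-10:15, 11:45-14:15, 15:00-17:00 (invert busy blocks within the working day).
Hiro free: 11:00-11:15, 12:30-16:45.
Pita free: 11:30-12:15, 13:15-17:00.
Jamal free: 13:15-16:45.
Uma ∩ Yuki: 10:00-11:30, 14:30-16:45.
Uma ∩ Yuki ∩ Wendy: 10:00-10:15, 15:00-16:45.
Uma ∩ Yuki ∩ Wendy ∩ Hiro: 15:00-16:45.
Uma ∩ Yuki ∩ Wendy ∩ Hiro ∩ Pita: 15:00-16:45.
Uma ∩ Yuki ∩ Wendy ∩ Hiro ∩ Pita ∩ Jamal: 15:00-16:45.
So the common availability across everyone is 15:00-16:45.
The first common window of at least 30 minutes is 15:00-16:45, so the earliest start is 15:00.

15:00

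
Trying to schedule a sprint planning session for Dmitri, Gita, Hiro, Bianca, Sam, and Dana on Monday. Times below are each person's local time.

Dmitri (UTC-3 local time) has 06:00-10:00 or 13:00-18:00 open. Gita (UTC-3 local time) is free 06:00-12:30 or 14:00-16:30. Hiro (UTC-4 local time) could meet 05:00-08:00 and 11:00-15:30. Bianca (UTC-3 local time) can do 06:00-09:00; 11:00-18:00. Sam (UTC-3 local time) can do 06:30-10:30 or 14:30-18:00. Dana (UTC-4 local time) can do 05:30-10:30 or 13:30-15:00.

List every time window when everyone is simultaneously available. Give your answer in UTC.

Dmitri in UTC: 09:00-13:00, 16:00-21:00 (add 3h to convert from UTC-3).
Gita in UTC: 09:00-15:30, 17:00-19:30 (add 3h to convert from UTC-3).
Hiro in UTC: 09:00-12:00, 15:00-19:30 (add 4h to convert from UTC-4).
Bianca in UTC: 09:00-12:00, 14:00-21:00 (add 3h to convert from UTC-3).
Sam in UTC: 09:30-13:30, 17:30-21:00 (add 3h to convert from UTC-3).
Dana in UTC: 09:30-14:30, 17:30-19:00 (add 4h to convert from UTC-4).
Dmitri ∩ Gita: 09:00-13:00, 17:00-19:30.
Dmitri ∩ Gita ∩ Hiro: 09:00-12:00, 17:00-19:30.
Dmitri ∩ Gita ∩ Hiro ∩ Bianca: 09:00-12:00, 17:00-19:30.
Dmitri ∩ Gita ∩ Hiro ∩ Bianca ∩ Sam: 09:30-12:00, 17:30-19:30.
Dmitri ∩ Gita ∩ Hiro ∩ Bianca ∩ Sam ∩ Dana: 09:30-12:00, 17:30-19:00.
Those are the intersection windows.

09:30-12:00, 17:30-19:00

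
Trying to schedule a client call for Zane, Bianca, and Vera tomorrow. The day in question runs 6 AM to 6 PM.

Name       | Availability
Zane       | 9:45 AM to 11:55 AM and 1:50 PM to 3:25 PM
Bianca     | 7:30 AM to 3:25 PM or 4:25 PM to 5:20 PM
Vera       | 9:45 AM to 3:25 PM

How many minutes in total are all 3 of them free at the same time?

Zane ∩ Bianca: 09:45-11:55, 13:50-15:25.
Zane ∩ Bianca ∩ Vera: 09:45-11:55, 13:50-15:25.
Summing the common windows: 130 + 95 = 225 minutes.

225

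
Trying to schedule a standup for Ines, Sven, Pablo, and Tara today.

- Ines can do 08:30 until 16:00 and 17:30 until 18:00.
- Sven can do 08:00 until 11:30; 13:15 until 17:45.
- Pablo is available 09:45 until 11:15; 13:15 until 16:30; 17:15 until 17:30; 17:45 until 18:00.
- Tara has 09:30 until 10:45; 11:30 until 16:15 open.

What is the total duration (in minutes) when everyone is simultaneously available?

225

Ines ∩ Sven: 08:30-11:30, 13:15-16:00, 17:30-17:45.
Ines ∩ Sven ∩ Pablo: 09:45-11:15, 13:15-16:00.
Ines ∩ Sven ∩ Pablo ∩ Tara: 09:45-10:45, 13:15-16:00.
Summing the common windows: 60 + 165 = 225 minutes.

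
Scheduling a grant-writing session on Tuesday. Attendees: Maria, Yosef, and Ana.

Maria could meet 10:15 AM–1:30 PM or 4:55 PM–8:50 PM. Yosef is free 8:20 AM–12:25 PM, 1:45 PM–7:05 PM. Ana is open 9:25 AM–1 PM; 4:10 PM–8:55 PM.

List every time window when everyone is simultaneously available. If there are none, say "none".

10:15-12:25, 16:55-19:05

Maria ∩ Yosef: 10:15-12:25, 16:55-19:05.
Maria ∩ Yosef ∩ Ana: 10:15-12:25, 16:55-19:05.
Those are the intersection windows.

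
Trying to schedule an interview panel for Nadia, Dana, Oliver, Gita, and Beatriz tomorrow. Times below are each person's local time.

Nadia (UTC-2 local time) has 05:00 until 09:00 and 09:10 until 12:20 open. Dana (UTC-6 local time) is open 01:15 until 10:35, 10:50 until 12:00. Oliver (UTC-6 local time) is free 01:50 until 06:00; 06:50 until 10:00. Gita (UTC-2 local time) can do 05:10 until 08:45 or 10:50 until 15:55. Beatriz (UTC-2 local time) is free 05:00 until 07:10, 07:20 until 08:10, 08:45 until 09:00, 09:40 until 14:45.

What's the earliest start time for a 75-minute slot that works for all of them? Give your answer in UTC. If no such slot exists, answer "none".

07:50

Nadia in UTC: 07:00-11:00, 11:10-14:20 (add 2h to convert from UTC-2).
Dana in UTC: 07:15-16:35, 16:50-18:00 (add 6h to convert from UTC-6).
Oliver in UTC: 07:50-12:00, 12:50-16:00 (add 6h to convert from UTC-6).
Gita in UTC: 07:10-10:45, 12:50-17:55 (add 2h to convert from UTC-2).
Beatriz in UTC: 07:00-09:10, 09:20-10:10, 10:45-11:00, 11:40-16:45 (add 2h to convert from UTC-2).
Nadia ∩ Dana: 07:15-11:00, 11:10-14:20.
Nadia ∩ Dana ∩ Oliver: 07:50-11:00, 11:10-12:00, 12:50-14:20.
Nadia ∩ Dana ∩ Oliver ∩ Gita: 07:50-10:45, 12:50-14:20.
Nadia ∩ Dana ∩ Oliver ∩ Gita ∩ Beatriz: 07:50-09:10, 09:20-10:10, 12:50-14:20.
So the common availability across everyone is 07:50-09:10, 09:20-10:10, 12:50-14:20.
The first common window of at least 75 minutes is 07:50-09:10, so the earliest start is 07:50.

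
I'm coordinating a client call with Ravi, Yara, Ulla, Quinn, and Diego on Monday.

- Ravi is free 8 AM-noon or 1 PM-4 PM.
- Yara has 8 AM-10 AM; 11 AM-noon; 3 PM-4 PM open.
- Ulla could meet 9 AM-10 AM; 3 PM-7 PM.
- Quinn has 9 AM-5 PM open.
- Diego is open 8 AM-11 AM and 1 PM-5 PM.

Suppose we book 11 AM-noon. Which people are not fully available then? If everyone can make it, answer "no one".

Ravi: free for 11:00-12:00. Yara: free for 11:00-12:00. Ulla: not fully free for 11:00-12:00. Quinn: free for 11:00-12:00. Diego: not fully free for 11:00-12:00.

Diego, Ulla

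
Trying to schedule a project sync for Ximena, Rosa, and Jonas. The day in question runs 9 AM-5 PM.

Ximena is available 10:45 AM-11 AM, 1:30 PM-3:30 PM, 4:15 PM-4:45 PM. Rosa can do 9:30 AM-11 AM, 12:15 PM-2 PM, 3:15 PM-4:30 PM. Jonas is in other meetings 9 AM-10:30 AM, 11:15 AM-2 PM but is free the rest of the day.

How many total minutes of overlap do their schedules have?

Ximena free: 10:45-11:00, 13:30-15:30, 16:15-16:45.
Rosa free: 09:30-11:00, 12:15-14:00, 15:15-16:30.
Jonas free: 10:30-11:15, 14:00-17:00 (invert busy blocks within the working day).
Ximena ∩ Rosa: 10:45-11:00, 13:30-14:00, 15:15-15:30, 16:15-16:30.
Ximena ∩ Rosa ∩ Jonas: 10:45-11:00, 15:15-15:30, 16:15-16:30.
Those are the intersection windows.
Summing the common windows: 15 + 15 + 15 = 45 minutes.

45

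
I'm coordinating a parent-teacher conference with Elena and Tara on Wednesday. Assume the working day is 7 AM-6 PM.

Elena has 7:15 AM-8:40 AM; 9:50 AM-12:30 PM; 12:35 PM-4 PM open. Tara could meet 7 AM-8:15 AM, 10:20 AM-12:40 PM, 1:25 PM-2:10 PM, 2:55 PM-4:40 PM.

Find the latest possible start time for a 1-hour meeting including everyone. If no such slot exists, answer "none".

15:00

Elena ∩ Tara: 07:15-08:15, 10:20-12:30, 12:35-12:40, 13:25-14:10, 14:55-16:00.
Those are the intersection windows.
The last common window of at least 60 minutes is 14:55-16:00; a 60-minute meeting can start as late as 15:00 and still end by 16:00.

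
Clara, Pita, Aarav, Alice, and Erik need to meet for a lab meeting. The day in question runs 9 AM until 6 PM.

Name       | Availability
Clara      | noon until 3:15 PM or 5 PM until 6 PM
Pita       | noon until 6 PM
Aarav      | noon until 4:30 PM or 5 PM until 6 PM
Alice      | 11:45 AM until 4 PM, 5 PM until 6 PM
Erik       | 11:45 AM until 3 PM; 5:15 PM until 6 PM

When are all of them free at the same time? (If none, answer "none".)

12:00-15:00, 17:15-18:00

Clara ∩ Pita: 12:00-15:15, 17:00-18:00.
Clara ∩ Pita ∩ Aarav: 12:00-15:15, 17:00-18:00.
Clara ∩ Pita ∩ Aarav ∩ Alice: 12:00-15:15, 17:00-18:00.
Clara ∩ Pita ∩ Aarav ∩ Alice ∩ Erik: 12:00-15:00, 17:15-18:00.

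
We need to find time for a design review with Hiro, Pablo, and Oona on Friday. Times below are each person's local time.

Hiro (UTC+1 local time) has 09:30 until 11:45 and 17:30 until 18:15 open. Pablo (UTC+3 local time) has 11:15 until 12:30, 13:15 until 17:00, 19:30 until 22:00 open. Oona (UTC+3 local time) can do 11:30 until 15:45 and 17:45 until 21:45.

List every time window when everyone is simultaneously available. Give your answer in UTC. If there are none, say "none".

Hiro in UTC: 08:30-10:45, 16:30-17:15 (subtract 1h to convert from UTC+1).
Pablo in UTC: 08:15-09:30, 10:15-14:00, 16:30-19:00 (subtract 3h to convert from UTC+3).
Oona in UTC: 08:30-12:45, 14:45-18:45 (subtract 3h to convert from UTC+3).
Hiro ∩ Pablo: 08:30-09:30, 10:15-10:45, 16:30-17:15.
Hiro ∩ Pablo ∩ Oona: 08:30-09:30, 10:15-10:45, 16:30-17:15.

08:30-09:30, 10:15-10:45, 16:30-17:15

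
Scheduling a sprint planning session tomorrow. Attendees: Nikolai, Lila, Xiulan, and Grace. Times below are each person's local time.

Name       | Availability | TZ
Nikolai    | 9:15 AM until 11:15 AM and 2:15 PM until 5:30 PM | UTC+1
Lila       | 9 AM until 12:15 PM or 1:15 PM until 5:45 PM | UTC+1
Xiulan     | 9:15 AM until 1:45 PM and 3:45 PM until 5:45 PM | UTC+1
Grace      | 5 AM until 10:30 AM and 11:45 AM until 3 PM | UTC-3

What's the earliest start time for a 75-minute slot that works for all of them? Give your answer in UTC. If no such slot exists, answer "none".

Nikolai in UTC: 08:15-10:15, 13:15-16:30 (subtract 1h to convert from UTC+1).
Lila in UTC: 08:00-11:15, 12:15-16:45 (subtract 1h to convert from UTC+1).
Xiulan in UTC: 08:15-12:45, 14:45-16:45 (subtract 1h to convert from UTC+1).
Grace in UTC: 08:00-13:30, 14:45-18:00 (add 3h to convert from UTC-3).
Nikolai ∩ Lila: 08:15-10:15, 13:15-16:30.
Nikolai ∩ Lila ∩ Xiulan: 08:15-10:15, 14:45-16:30.
Nikolai ∩ Lila ∩ Xiulan ∩ Grace: 08:15-10:15, 14:45-16:30.
The first common window of at least 75 minutes is 08:15-10:15, so the earliest start is 08:15.

08:15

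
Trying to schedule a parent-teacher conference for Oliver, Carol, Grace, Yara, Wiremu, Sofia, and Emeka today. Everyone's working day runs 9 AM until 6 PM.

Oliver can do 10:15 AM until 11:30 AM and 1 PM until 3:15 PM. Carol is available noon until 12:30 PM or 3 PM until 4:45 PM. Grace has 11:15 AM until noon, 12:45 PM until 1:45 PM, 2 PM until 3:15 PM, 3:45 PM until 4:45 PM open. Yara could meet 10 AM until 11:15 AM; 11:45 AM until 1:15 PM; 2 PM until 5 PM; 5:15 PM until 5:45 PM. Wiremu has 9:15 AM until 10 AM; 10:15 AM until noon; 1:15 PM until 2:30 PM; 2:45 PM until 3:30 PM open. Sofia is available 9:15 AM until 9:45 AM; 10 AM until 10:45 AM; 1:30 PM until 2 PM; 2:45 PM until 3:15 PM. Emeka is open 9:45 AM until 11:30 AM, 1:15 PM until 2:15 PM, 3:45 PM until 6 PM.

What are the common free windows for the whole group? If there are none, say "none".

Oliver ∩ Carol: 15:00-15:15.
Oliver ∩ Carol ∩ Grace: 15:00-15:15.
Oliver ∩ Carol ∩ Grace ∩ Yara: 15:00-15:15.
Oliver ∩ Carol ∩ Grace ∩ Yara ∩ Wiremu: 15:00-15:15.
Oliver ∩ Carol ∩ Grace ∩ Yara ∩ Wiremu ∩ Sofia: 15:00-15:15.
Oliver ∩ Carol ∩ Grace ∩ Yara ∩ Wiremu ∩ Sofia ∩ Emeka: ∅.
There is no time when everyone is free.

none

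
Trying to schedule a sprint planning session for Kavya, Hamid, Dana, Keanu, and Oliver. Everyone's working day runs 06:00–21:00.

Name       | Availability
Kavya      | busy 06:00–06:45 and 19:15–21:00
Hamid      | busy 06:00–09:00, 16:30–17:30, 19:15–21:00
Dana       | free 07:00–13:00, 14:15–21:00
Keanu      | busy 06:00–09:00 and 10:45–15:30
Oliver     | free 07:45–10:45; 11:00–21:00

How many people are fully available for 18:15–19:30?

Kavya free: 06:45-19:15 (invert busy blocks within the working day).
Hamid free: 09:00-16:30, 17:30-19:15 (invert busy blocks within the working day).
Dana free: 07:00-13:00, 14:15-21:00.
Keanu free: 09:00-10:45, 15:30-21:00 (invert busy blocks within the working day).
Oliver free: 07:45-10:45, 11:00-21:00.
Dana, Keanu, and Oliver can make the full 18:15-19:30 slot — that's 3.

3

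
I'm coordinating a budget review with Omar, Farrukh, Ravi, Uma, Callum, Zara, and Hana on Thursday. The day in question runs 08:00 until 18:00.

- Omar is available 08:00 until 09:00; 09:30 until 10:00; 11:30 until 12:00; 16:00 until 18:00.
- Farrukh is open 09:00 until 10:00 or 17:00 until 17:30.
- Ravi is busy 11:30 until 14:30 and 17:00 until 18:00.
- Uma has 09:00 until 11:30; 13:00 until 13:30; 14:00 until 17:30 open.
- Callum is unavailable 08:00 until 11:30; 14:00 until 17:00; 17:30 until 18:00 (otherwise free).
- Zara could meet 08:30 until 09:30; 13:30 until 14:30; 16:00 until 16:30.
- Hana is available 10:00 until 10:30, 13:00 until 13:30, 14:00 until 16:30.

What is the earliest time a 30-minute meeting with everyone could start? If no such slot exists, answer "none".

none

Omar free: 08:00-09:00, 09:30-10:00, 11:30-12:00, 16:00-18:00.
Farrukh free: 09:00-10:00, 17:00-17:30.
Ravi free: 08:00-11:30, 14:30-17:00 (invert busy blocks within the working day).
Uma free: 09:00-11:30, 13:00-13:30, 14:00-17:30.
Callum free: 11:30-14:00, 17:00-17:30 (invert busy blocks within the working day).
Zara free: 08:30-09:30, 13:30-14:30, 16:00-16:30.
Hana free: 10:00-10:30, 13:00-13:30, 14:00-16:30.
Omar ∩ Farrukh: 09:30-10:00, 17:00-17:30.
Omar ∩ Farrukh ∩ Ravi: 09:30-10:00.
Omar ∩ Farrukh ∩ Ravi ∩ Uma: 09:30-10:00.
Omar ∩ Farrukh ∩ Ravi ∩ Uma ∩ Callum: ∅.
Omar ∩ Farrukh ∩ Ravi ∩ Uma ∩ Callum ∩ Zara: ∅.
Omar ∩ Farrukh ∩ Ravi ∩ Uma ∩ Callum ∩ Zara ∩ Hana: ∅.
There is no time when everyone is free.
No common window is at least 30 minutes long.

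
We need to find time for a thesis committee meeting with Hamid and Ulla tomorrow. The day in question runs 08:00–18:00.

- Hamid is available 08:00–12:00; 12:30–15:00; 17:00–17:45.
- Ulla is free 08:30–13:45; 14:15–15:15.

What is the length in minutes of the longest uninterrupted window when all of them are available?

210

Hamid ∩ Ulla: 08:30-12:00, 12:30-13:45, 14:15-15:00.
The longest is 08:30-12:00 at 210 minutes.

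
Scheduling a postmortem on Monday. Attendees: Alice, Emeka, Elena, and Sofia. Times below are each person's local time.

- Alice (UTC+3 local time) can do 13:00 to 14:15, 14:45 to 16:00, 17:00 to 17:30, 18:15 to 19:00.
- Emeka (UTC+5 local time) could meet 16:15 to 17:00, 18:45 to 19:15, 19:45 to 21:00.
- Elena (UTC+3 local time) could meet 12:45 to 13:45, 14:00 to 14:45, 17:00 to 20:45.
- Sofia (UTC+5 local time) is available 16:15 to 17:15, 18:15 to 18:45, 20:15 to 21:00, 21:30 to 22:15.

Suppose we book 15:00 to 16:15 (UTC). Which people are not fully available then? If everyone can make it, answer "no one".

Alice in UTC: 10:00-11:15, 11:45-13:00, 14:00-14:30, 15:15-16:00 (subtract 3h to convert from UTC+3).
Emeka in UTC: 11:15-12:00, 13:45-14:15, 14:45-16:00 (subtract 5h to convert from UTC+5).
Elena in UTC: 09:45-10:45, 11:00-11:45, 14:00-17:45 (subtract 3h to convert from UTC+3).
Sofia in UTC: 11:15-12:15, 13:15-13:45, 15:15-16:00, 16:30-17:15 (subtract 5h to convert from UTC+5).
Alice: not fully free for 15:00-16:15. Emeka: not fully free for 15:00-16:15. Elena: free for 15:00-16:15. Sofia: not fully free for 15:00-16:15.

Alice, Emeka, Sofia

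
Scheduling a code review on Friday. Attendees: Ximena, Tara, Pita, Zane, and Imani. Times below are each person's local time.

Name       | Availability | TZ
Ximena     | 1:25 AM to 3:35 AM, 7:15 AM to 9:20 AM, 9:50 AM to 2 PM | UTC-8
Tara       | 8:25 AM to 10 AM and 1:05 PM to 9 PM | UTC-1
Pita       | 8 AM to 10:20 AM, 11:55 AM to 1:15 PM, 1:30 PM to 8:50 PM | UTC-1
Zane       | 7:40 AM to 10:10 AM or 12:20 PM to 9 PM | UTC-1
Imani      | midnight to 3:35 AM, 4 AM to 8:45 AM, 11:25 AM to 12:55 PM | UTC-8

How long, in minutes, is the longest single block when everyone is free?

Ximena in UTC: 09:25-11:35, 15:15-17:20, 17:50-22:00 (add 8h to convert from UTC-8).
Tara in UTC: 09:25-11:00, 14:05-22:00 (add 1h to convert from UTC-1).
Pita in UTC: 09:00-11:20, 12:55-14:15, 14:30-21:50 (add 1h to convert from UTC-1).
Zane in UTC: 08:40-11:10, 13:20-22:00 (add 1h to convert from UTC-1).
Imani in UTC: 08:00-11:35, 12:00-16:45, 19:25-20:55 (add 8h to convert from UTC-8).
Ximena ∩ Tara: 09:25-11:00, 15:15-17:20, 17:50-22:00.
Ximena ∩ Tara ∩ Pita: 09:25-11:00, 15:15-17:20, 17:50-21:50.
Ximena ∩ Tara ∩ Pita ∩ Zane: 09:25-11:00, 15:15-17:20, 17:50-21:50.
Ximena ∩ Tara ∩ Pita ∩ Zane ∩ Imani: 09:25-11:00, 15:15-16:45, 19:25-20:55.
The longest is 09:25-11:00 at 95 minutes.

95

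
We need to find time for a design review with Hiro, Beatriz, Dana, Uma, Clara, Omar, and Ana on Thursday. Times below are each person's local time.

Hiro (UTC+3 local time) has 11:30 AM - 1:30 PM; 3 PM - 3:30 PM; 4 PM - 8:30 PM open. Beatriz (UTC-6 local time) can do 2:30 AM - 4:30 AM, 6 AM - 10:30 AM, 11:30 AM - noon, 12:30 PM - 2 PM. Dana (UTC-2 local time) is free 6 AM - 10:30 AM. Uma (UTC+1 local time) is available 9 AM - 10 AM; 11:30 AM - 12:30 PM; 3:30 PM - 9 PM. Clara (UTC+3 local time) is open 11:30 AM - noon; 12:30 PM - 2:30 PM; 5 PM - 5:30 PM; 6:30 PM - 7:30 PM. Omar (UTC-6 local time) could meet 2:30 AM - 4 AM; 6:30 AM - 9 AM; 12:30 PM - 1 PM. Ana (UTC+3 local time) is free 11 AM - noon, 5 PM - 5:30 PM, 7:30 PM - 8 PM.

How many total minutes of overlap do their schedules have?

30

Hiro in UTC: 08:30-10:30, 12:00-12:30, 13:00-17:30 (subtract 3h to convert from UTC+3).
Beatriz in UTC: 08:30-10:30, 12:00-16:30, 17:30-18:00, 18:30-20:00 (add 6h to convert from UTC-6).
Dana in UTC: 08:00-12:30 (add 2h to convert from UTC-2).
Uma in UTC: 08:00-09:00, 10:30-11:30, 14:30-20:00 (subtract 1h to convert from UTC+1).
Clara in UTC: 08:30-09:00, 09:30-11:30, 14:00-14:30, 15:30-16:30 (subtract 3h to convert from UTC+3).
Omar in UTC: 08:30-10:00, 12:30-15:00, 18:30-19:00 (add 6h to convert from UTC-6).
Ana in UTC: 08:00-09:00, 14:00-14:30, 16:30-17:00 (subtract 3h to convert from UTC+3).
Hiro ∩ Beatriz: 08:30-10:30, 12:00-12:30, 13:00-16:30.
Hiro ∩ Beatriz ∩ Dana: 08:30-10:30, 12:00-12:30.
Hiro ∩ Beatriz ∩ Dana ∩ Uma: 08:30-09:00.
Hiro ∩ Beatriz ∩ Dana ∩ Uma ∩ Clara: 08:30-09:00.
Hiro ∩ Beatriz ∩ Dana ∩ Uma ∩ Clara ∩ Omar: 08:30-09:00.
Hiro ∩ Beatriz ∩ Dana ∩ Uma ∩ Clara ∩ Omar ∩ Ana: 08:30-09:00.
Those are the intersection windows.
That's a single block of 30 minutes.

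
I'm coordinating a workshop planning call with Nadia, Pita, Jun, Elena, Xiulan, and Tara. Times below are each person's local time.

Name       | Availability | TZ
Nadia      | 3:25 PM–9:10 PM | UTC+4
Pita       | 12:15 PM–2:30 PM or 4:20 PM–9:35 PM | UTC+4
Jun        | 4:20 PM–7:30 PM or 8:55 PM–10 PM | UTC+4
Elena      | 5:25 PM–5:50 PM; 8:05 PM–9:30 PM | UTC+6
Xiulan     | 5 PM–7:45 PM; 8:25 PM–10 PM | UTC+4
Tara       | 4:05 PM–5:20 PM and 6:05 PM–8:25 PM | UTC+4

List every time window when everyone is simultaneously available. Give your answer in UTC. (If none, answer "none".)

14:05-15:30

Nadia in UTC: 11:25-17:10 (subtract 4h to convert from UTC+4).
Pita in UTC: 08:15-10:30, 12:20-17:35 (subtract 4h to convert from UTC+4).
Jun in UTC: 12:20-15:30, 16:55-18:00 (subtract 4h to convert from UTC+4).
Elena in UTC: 11:25-11:50, 14:05-15:30 (subtract 6h to convert from UTC+6).
Xiulan in UTC: 13:00-15:45, 16:25-18:00 (subtract 4h to convert from UTC+4).
Tara in UTC: 12:05-13:20, 14:05-16:25 (subtract 4h to convert from UTC+4).
Nadia ∩ Pita: 12:20-17:10.
Nadia ∩ Pita ∩ Jun: 12:20-15:30, 16:55-17:10.
Nadia ∩ Pita ∩ Jun ∩ Elena: 14:05-15:30.
Nadia ∩ Pita ∩ Jun ∩ Elena ∩ Xiulan: 14:05-15:30.
Nadia ∩ Pita ∩ Jun ∩ Elena ∩ Xiulan ∩ Tara: 14:05-15:30.
So the common availability across everyone is 14:05-15:30.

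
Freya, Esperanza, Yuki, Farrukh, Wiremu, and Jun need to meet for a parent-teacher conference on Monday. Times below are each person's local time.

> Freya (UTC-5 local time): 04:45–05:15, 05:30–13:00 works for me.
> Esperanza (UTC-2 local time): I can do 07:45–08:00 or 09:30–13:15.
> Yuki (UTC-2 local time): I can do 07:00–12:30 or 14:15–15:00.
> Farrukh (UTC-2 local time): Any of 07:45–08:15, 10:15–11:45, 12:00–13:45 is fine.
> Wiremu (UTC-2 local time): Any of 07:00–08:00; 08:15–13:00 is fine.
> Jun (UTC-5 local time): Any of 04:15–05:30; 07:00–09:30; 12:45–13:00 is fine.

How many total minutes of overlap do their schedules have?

Freya in UTC: 09:45-10:15, 10:30-18:00 (add 5h to convert from UTC-5).
Esperanza in UTC: 09:45-10:00, 11:30-15:15 (add 2h to convert from UTC-2).
Yuki in UTC: 09:00-14:30, 16:15-17:00 (add 2h to convert from UTC-2).
Farrukh in UTC: 09:45-10:15, 12:15-13:45, 14:00-15:45 (add 2h to convert from UTC-2).
Wiremu in UTC: 09:00-10:00, 10:15-15:00 (add 2h to convert from UTC-2).
Jun in UTC: 09:15-10:30, 12:00-14:30, 17:45-18:00 (add 5h to convert from UTC-5).
Freya ∩ Esperanza: 09:45-10:00, 11:30-15:15.
Freya ∩ Esperanza ∩ Yuki: 09:45-10:00, 11:30-14:30.
Freya ∩ Esperanza ∩ Yuki ∩ Farrukh: 09:45-10:00, 12:15-13:45, 14:00-14:30.
Freya ∩ Esperanza ∩ Yuki ∩ Farrukh ∩ Wiremu: 09:45-10:00, 12:15-13:45, 14:00-14:30.
Freya ∩ Esperanza ∩ Yuki ∩ Farrukh ∩ Wiremu ∩ Jun: 09:45-10:00, 12:15-13:45, 14:00-14:30.
Summing the common windows: 15 + 90 + 30 = 135 minutes.

135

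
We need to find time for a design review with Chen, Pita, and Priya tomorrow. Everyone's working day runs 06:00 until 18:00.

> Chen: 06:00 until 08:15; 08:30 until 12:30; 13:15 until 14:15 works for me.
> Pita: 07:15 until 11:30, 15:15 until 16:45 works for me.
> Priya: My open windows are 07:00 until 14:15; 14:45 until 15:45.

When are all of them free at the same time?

Chen ∩ Pita: 07:15-08:15, 08:30-11:30.
Chen ∩ Pita ∩ Priya: 07:15-08:15, 08:30-11:30.
Those are the intersection windows.

07:15-08:15, 08:30-11:30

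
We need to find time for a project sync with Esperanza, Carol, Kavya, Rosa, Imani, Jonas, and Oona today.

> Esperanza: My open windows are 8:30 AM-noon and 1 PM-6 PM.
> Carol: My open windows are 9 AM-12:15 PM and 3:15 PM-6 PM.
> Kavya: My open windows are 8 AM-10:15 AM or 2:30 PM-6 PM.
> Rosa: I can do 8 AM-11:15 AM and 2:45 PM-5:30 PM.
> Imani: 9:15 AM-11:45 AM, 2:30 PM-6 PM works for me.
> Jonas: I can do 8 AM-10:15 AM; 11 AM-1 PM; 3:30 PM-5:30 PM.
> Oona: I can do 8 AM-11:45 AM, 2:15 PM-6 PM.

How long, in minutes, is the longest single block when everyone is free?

120

Esperanza ∩ Carol: 09:00-12:00, 15:15-18:00.
Esperanza ∩ Carol ∩ Kavya: 09:00-10:15, 15:15-18:00.
Esperanza ∩ Carol ∩ Kavya ∩ Rosa: 09:00-10:15, 15:15-17:30.
Esperanza ∩ Carol ∩ Kavya ∩ Rosa ∩ Imani: 09:15-10:15, 15:15-17:30.
Esperanza ∩ Carol ∩ Kavya ∩ Rosa ∩ Imani ∩ Jonas: 09:15-10:15, 15:30-17:30.
Esperanza ∩ Carol ∩ Kavya ∩ Rosa ∩ Imani ∩ Jonas ∩ Oona: 09:15-10:15, 15:30-17:30.
So the common availability across everyone is 09:15-10:15, 15:30-17:30.
The longest is 15:30-17:30 at 120 minutes.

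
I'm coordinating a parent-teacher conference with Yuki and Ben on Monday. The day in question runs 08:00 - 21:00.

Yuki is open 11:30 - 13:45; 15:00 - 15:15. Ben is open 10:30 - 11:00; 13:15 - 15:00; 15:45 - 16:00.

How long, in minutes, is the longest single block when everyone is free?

Yuki ∩ Ben: 13:15-13:45.
The longest is 13:15-13:45 at 30 minutes.

30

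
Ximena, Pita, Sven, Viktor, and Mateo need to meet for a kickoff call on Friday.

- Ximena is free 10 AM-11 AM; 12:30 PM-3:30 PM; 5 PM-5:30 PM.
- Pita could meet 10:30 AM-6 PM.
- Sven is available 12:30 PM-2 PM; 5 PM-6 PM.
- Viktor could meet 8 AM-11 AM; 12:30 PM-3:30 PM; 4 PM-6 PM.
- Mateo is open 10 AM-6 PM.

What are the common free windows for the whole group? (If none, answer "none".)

Ximena ∩ Pita: 10:30-11:00, 12:30-15:30, 17:00-17:30.
Ximena ∩ Pita ∩ Sven: 12:30-14:00, 17:00-17:30.
Ximena ∩ Pita ∩ Sven ∩ Viktor: 12:30-14:00, 17:00-17:30.
Ximena ∩ Pita ∩ Sven ∩ Viktor ∩ Mateo: 12:30-14:00, 17:00-17:30.

12:30-14:00, 17:00-17:30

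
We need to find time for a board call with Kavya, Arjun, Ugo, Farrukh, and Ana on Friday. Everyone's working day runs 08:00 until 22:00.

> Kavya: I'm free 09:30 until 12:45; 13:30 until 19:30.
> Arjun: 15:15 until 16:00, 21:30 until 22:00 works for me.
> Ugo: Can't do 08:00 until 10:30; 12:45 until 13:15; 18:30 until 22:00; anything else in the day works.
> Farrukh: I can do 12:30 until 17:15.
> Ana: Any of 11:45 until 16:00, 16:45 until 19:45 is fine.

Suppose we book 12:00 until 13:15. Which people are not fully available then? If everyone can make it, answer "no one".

Arjun, Farrukh, Kavya, Ugo

Kavya free: 09:30-12:45, 13:30-19:30.
Arjun free: 15:15-16:00, 21:30-22:00.
Ugo free: 10:30-12:45, 13:15-18:30 (invert busy blocks within the working day).
Farrukh free: 12:30-17:15.
Ana free: 11:45-16:00, 16:45-19:45.
Kavya: not fully free for 12:00-13:15. Arjun: not fully free for 12:00-13:15. Ugo: not fully free for 12:00-13:15. Farrukh: not fully free for 12:00-13:15. Ana: free for 12:00-13:15.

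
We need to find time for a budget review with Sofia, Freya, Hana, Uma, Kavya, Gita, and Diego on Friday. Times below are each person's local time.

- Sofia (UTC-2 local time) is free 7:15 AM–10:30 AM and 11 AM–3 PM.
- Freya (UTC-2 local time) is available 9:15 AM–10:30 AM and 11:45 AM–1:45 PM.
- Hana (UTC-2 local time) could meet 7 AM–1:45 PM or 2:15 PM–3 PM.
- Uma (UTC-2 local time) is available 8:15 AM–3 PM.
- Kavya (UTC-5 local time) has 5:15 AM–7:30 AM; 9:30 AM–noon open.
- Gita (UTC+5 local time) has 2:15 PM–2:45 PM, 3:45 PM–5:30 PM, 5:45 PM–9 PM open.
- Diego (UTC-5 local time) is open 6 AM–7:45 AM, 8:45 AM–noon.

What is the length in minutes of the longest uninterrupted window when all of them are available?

Sofia in UTC: 09:15-12:30, 13:00-17:00 (add 2h to convert from UTC-2).
Freya in UTC: 11:15-12:30, 13:45-15:45 (add 2h to convert from UTC-2).
Hana in UTC: 09:00-15:45, 16:15-17:00 (add 2h to convert from UTC-2).
Uma in UTC: 10:15-17:00 (add 2h to convert from UTC-2).
Kavya in UTC: 10:15-12:30, 14:30-17:00 (add 5h to convert from UTC-5).
Gita in UTC: 09:15-09:45, 10:45-12:30, 12:45-16:00 (subtract 5h to convert from UTC+5).
Diego in UTC: 11:00-12:45, 13:45-17:00 (add 5h to convert from UTC-5).
Sofia ∩ Freya: 11:15-12:30, 13:45-15:45.
Sofia ∩ Freya ∩ Hana: 11:15-12:30, 13:45-15:45.
Sofia ∩ Freya ∩ Hana ∩ Uma: 11:15-12:30, 13:45-15:45.
Sofia ∩ Freya ∩ Hana ∩ Uma ∩ Kavya: 11:15-12:30, 14:30-15:45.
Sofia ∩ Freya ∩ Hana ∩ Uma ∩ Kavya ∩ Gita: 11:15-12:30, 14:30-15:45.
Sofia ∩ Freya ∩ Hana ∩ Uma ∩ Kavya ∩ Gita ∩ Diego: 11:15-12:30, 14:30-15:45.
The longest is 11:15-12:30 at 75 minutes.

75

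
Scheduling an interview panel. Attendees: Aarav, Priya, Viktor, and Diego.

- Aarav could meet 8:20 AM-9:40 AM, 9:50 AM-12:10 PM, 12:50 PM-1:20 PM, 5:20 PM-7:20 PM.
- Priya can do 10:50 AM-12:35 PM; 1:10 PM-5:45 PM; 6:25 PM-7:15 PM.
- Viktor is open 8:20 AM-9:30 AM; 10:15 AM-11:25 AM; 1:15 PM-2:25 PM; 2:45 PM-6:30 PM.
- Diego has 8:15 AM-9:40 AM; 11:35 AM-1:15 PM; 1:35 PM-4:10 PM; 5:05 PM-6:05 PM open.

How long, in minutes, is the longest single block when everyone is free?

25

Aarav ∩ Priya: 10:50-12:10, 13:10-13:20, 17:20-17:45, 18:25-19:15.
Aarav ∩ Priya ∩ Viktor: 10:50-11:25, 13:15-13:20, 17:20-17:45, 18:25-18:30.
Aarav ∩ Priya ∩ Viktor ∩ Diego: 17:20-17:45.
The longest is 17:20-17:45 at 25 minutes.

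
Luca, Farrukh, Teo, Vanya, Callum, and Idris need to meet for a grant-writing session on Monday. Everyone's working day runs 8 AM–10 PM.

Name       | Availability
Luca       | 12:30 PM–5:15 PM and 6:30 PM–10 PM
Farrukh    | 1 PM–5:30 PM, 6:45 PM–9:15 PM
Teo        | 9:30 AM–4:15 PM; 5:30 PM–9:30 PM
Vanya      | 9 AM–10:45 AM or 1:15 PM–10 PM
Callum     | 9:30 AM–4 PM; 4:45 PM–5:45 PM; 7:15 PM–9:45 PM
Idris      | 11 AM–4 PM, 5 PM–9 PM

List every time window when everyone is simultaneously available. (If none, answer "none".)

Luca ∩ Farrukh: 13:00-17:15, 18:45-21:15.
Luca ∩ Farrukh ∩ Teo: 13:00-16:15, 18:45-21:15.
Luca ∩ Farrukh ∩ Teo ∩ Vanya: 13:15-16:15, 18:45-21:15.
Luca ∩ Farrukh ∩ Teo ∩ Vanya ∩ Callum: 13:15-16:00, 19:15-21:15.
Luca ∩ Farrukh ∩ Teo ∩ Vanya ∩ Callum ∩ Idris: 13:15-16:00, 19:15-21:00.
So the common availability across everyone is 13:15-16:00, 19:15-21:00.

13:15-16:00, 19:15-21:00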